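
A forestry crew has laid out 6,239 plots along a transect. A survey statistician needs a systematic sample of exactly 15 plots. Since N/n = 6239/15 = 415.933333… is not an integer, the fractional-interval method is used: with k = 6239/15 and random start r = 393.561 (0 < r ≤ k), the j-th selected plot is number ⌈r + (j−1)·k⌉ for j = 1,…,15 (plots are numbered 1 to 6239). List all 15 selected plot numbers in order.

j=1: r + 0k = 393.561 → ⌈·⌉ = 394
j=2: r + 1k = 809.494333… → ⌈·⌉ = 810
j=3: r + 2k = 1225.427666… → ⌈·⌉ = 1226
j=4: r + 3k = 1641.361 → ⌈·⌉ = 1642
j=5: r + 4k = 2057.294333… → ⌈·⌉ = 2058
j=6: r + 5k = 2473.227666… → ⌈·⌉ = 2474
j=7: r + 6k = 2889.161 → ⌈·⌉ = 2890
j=8: r + 7k = 3305.094333… → ⌈·⌉ = 3306
j=9: r + 8k = 3721.027666… → ⌈·⌉ = 3722
j=10: r + 9k = 4136.961 → ⌈·⌉ = 4137
j=11: r + 10k = 4552.894333… → ⌈·⌉ = 4553
j=12: r + 11k = 4968.827666… → ⌈·⌉ = 4969
j=13: r + 12k = 5384.761 → ⌈·⌉ = 5385
j=14: r + 13k = 5800.694333… → ⌈·⌉ = 5801
j=15: r + 14k = 6216.627666… → ⌈·⌉ = 6217

394, 810, 1226, 1642, 2058, 2474, 2890, 3306, 3722, 4137, 4553, 4969, 5385, 5801, 6217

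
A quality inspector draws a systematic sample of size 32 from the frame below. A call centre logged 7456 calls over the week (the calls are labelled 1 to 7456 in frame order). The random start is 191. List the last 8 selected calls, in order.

5783, 6016, 6249, 6482, 6715, 6948, 7181, 7414

k = N/n = 7456/32 = 233
25th selection = 191 + 24×233 = 5783
26th: 5783 + 233 = 6016
27th: 6016 + 233 = 6249
28th: 6249 + 233 = 6482
29th: 6482 + 233 = 6715
30th: 6715 + 233 = 6948
31st: 6948 + 233 = 7181
32nd: 7181 + 233 = 7414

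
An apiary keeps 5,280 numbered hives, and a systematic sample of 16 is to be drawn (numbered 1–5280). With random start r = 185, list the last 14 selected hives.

k = N/n = 5280/16 = 330
3rd selection = 185 + 2×330 = 845
4th: 845 + 330 = 1175
5th: 1175 + 330 = 1505
6th: 1505 + 330 = 1835
7th: 1835 + 330 = 2165
8th: 2165 + 330 = 2495
9th: 2495 + 330 = 2825
10th: 2825 + 330 = 3155
11th: 3155 + 330 = 3485
12th: 3485 + 330 = 3815
13th: 3815 + 330 = 4145
14th: 4145 + 330 = 4475
15th: 4475 + 330 = 4805
16th: 4805 + 330 = 5135

845, 1175, 1505, 1835, 2165, 2495, 2825, 3155, 3485, 3815, 4145, 4475, 4805, 5135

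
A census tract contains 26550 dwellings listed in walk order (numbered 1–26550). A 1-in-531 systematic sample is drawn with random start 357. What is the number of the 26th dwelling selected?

13632

k = 531
26th selection = r + (26−1)·k = 357 + 25×531 = 357 + 13275 = 13632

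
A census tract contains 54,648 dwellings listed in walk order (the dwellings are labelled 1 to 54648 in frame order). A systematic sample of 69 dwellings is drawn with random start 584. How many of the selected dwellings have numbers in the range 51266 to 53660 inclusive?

k = 54648/69 = 792
First selection ≥ 51266: 584 + ⌈(51266−584)/792⌉·792 = 584 + 64×792 = 51272
Last selection ≤ 53660: 584 + ⌊(53660−584)/792⌋·792 = 584 + 67×792 = 53648
Count = 67 − 64 + 1 = 4

4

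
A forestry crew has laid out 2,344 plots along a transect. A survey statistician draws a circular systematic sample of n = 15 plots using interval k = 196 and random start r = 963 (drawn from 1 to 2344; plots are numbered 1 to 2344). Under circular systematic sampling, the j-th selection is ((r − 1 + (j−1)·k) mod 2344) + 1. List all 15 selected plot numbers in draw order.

Selection 1: 963
Selection 2: 963 + 196 = 1159
Selection 3: 1159 + 196 = 1355
Selection 4: 1355 + 196 = 1551
Selection 5: 1551 + 196 = 1747
Selection 6: 1747 + 196 = 1943
Selection 7: 1943 + 196 = 2139
Selection 8: 2139 + 196 = 2335
Selection 9: 2335 + 196 = 2531 → 2531 − 2344 = 187
Selection 10: 187 + 196 = 383
Selection 11: 383 + 196 = 579
Selection 12: 579 + 196 = 775
Selection 13: 775 + 196 = 971
Selection 14: 971 + 196 = 1167
Selection 15: 1167 + 196 = 1363

963, 1159, 1355, 1551, 1747, 1943, 2139, 2335, 187, 383, 579, 775, 971, 1167, 1363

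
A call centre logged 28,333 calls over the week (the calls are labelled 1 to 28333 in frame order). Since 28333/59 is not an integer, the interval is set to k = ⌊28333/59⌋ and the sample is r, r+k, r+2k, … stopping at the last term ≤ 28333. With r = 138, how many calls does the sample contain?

59

k = ⌊28333/59⌋ = 480
Achieved size = ⌊(28333 − 138)/480⌋ + 1 = ⌊28195/480⌋ + 1 = 58 + 1 = 59
(last selection: 138 + 58×480 = 27978 ≤ 28333; next would be 28458 > 28333)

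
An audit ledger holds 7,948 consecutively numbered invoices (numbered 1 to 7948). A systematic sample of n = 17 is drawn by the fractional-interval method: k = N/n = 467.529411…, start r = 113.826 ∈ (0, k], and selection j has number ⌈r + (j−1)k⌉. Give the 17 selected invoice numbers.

j=1: r + 0k = 113.826 → ⌈·⌉ = 114
j=2: r + 1k = 581.355411… → ⌈·⌉ = 582
j=3: r + 2k = 1048.884823… → ⌈·⌉ = 1049
j=4: r + 3k = 1516.414235… → ⌈·⌉ = 1517
j=5: r + 4k = 1983.943647… → ⌈·⌉ = 1984
j=6: r + 5k = 2451.473058… → ⌈·⌉ = 2452
j=7: r + 6k = 2919.002470… → ⌈·⌉ = 2920
j=8: r + 7k = 3386.531882… → ⌈·⌉ = 3387
j=9: r + 8k = 3854.061294… → ⌈·⌉ = 3855
j=10: r + 9k = 4321.590705… → ⌈·⌉ = 4322
j=11: r + 10k = 4789.120117… → ⌈·⌉ = 4790
j=12: r + 11k = 5256.649529… → ⌈·⌉ = 5257
j=13: r + 12k = 5724.178941… → ⌈·⌉ = 5725
j=14: r + 13k = 6191.708352… → ⌈·⌉ = 6192
j=15: r + 14k = 6659.237764… → ⌈·⌉ = 6660
j=16: r + 15k = 7126.767176… → ⌈·⌉ = 7127
j=17: r + 16k = 7594.296588… → ⌈·⌉ = 7595

114, 582, 1049, 1517, 1984, 2452, 2920, 3387, 3855, 4322, 4790, 5257, 5725, 6192, 6660, 7127, 7595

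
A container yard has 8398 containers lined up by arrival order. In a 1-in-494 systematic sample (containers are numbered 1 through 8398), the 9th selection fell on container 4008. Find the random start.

56

k = 494
r = 4008 − (9−1)×494 = 4008 − 3952 = 56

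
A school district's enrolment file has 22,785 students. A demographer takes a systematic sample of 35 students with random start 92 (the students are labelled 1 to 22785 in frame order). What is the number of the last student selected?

22226

k = 22785/35 = 651
35th selection = r + (35−1)·k = 92 + 34×651 = 92 + 22134 = 22226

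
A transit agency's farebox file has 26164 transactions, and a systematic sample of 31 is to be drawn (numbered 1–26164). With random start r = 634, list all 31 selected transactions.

634, 1478, 2322, 3166, 4010, 4854, 5698, 6542, 7386, 8230, 9074, 9918, 10762, 11606, 12450, 13294, 14138, 14982, 15826, 16670, 17514, 18358, 19202, 20046, 20890, 21734, 22578, 23422, 24266, 25110, 25954

k = N/n = 26164/31 = 844
transaction 1: 634
transaction 2: 634 + 844 = 1478
transaction 3: 1478 + 844 = 2322
transaction 4: 2322 + 844 = 3166
transaction 5: 3166 + 844 = 4010
transaction 6: 4010 + 844 = 4854
transaction 7: 4854 + 844 = 5698
transaction 8: 5698 + 844 = 6542
transaction 9: 6542 + 844 = 7386
transaction 10: 7386 + 844 = 8230
transaction 11: 8230 + 844 = 9074
transaction 12: 9074 + 844 = 9918
transaction 13: 9918 + 844 = 10762
transaction 14: 10762 + 844 = 11606
transaction 15: 11606 + 844 = 12450
transaction 16: 12450 + 844 = 13294
transaction 17: 13294 + 844 = 14138
transaction 18: 14138 + 844 = 14982
transaction 19: 14982 + 844 = 15826
transaction 20: 15826 + 844 = 16670
transaction 21: 16670 + 844 = 17514
transaction 22: 17514 + 844 = 18358
transaction 23: 18358 + 844 = 19202
transaction 24: 19202 + 844 = 20046
transaction 25: 20046 + 844 = 20890
transaction 26: 20890 + 844 = 21734
transaction 27: 21734 + 844 = 22578
transaction 28: 22578 + 844 = 23422
transaction 29: 23422 + 844 = 24266
transaction 30: 24266 + 844 = 25110
transaction 31: 25110 + 844 = 25954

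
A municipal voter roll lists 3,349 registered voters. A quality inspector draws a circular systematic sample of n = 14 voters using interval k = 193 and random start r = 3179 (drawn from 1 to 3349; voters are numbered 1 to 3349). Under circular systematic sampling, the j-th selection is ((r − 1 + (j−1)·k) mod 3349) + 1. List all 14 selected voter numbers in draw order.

Selection 1: 3179
Selection 2: 3179 + 193 = 3372 → 3372 − 3349 = 23
Selection 3: 23 + 193 = 216
Selection 4: 216 + 193 = 409
Selection 5: 409 + 193 = 602
Selection 6: 602 + 193 = 795
Selection 7: 795 + 193 = 988
Selection 8: 988 + 193 = 1181
Selection 9: 1181 + 193 = 1374
Selection 10: 1374 + 193 = 1567
Selection 11: 1567 + 193 = 1760
Selection 12: 1760 + 193 = 1953
Selection 13: 1953 + 193 = 2146
Selection 14: 2146 + 193 = 2339

3179, 23, 216, 409, 602, 795, 988, 1181, 1374, 1567, 1760, 1953, 2146, 2339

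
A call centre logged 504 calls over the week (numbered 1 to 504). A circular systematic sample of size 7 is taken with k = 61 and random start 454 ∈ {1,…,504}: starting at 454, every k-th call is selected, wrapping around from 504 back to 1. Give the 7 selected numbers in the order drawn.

Selection 1: 454
Selection 2: 454 + 61 = 515 → 515 − 504 = 11
Selection 3: 11 + 61 = 72
Selection 4: 72 + 61 = 133
Selection 5: 133 + 61 = 194
Selection 6: 194 + 61 = 255
Selection 7: 255 + 61 = 316

454, 11, 72, 133, 194, 255, 316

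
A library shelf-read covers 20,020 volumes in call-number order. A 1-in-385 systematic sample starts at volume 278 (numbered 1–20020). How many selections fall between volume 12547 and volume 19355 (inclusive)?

k = 385
First selection ≥ 12547: 278 + ⌈(12547−278)/385⌉·385 = 278 + 32×385 = 12598
Last selection ≤ 19355: 278 + ⌊(19355−278)/385⌋·385 = 278 + 49×385 = 19143
Count = 49 − 32 + 1 = 18

18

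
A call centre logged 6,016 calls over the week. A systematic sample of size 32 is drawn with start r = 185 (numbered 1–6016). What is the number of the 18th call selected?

k = 6016/32 = 188
18th selection = r + (18−1)·k = 185 + 17×188 = 185 + 3196 = 3381

3381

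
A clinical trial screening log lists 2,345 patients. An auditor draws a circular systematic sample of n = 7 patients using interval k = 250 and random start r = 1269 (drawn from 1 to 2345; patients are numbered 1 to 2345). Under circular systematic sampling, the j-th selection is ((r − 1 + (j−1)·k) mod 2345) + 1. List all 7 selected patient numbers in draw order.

1269, 1519, 1769, 2019, 2269, 174, 424

Selection 1: 1269
Selection 2: 1269 + 250 = 1519
Selection 3: 1519 + 250 = 1769
Selection 4: 1769 + 250 = 2019
Selection 5: 2019 + 250 = 2269
Selection 6: 2269 + 250 = 2519 → 2519 − 2345 = 174
Selection 7: 174 + 250 = 424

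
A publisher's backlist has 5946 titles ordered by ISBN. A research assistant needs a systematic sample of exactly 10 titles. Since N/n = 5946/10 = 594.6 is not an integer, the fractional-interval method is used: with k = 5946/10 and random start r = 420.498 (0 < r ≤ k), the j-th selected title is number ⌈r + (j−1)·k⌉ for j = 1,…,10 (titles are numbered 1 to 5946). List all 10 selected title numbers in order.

j=1: r + 0k = 420.498 → ⌈·⌉ = 421
j=2: r + 1k = 1015.098 → ⌈·⌉ = 1016
j=3: r + 2k = 1609.698 → ⌈·⌉ = 1610
j=4: r + 3k = 2204.298 → ⌈·⌉ = 2205
j=5: r + 4k = 2798.898 → ⌈·⌉ = 2799
j=6: r + 5k = 3393.498 → ⌈·⌉ = 3394
j=7: r + 6k = 3988.098 → ⌈·⌉ = 3989
j=8: r + 7k = 4582.698 → ⌈·⌉ = 4583
j=9: r + 8k = 5177.298 → ⌈·⌉ = 5178
j=10: r + 9k = 5771.898 → ⌈·⌉ = 5772

421, 1016, 1610, 2205, 2799, 3394, 3989, 4583, 5178, 5772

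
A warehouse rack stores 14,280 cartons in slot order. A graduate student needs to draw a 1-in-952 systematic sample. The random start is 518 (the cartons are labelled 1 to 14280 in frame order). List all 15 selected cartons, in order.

518, 1470, 2422, 3374, 4326, 5278, 6230, 7182, 8134, 9086, 10038, 10990, 11942, 12894, 13846

carton 1: 518
carton 2: 518 + 952 = 1470
carton 3: 1470 + 952 = 2422
carton 4: 2422 + 952 = 3374
carton 5: 3374 + 952 = 4326
carton 6: 4326 + 952 = 5278
carton 7: 5278 + 952 = 6230
carton 8: 6230 + 952 = 7182
carton 9: 7182 + 952 = 8134
carton 10: 8134 + 952 = 9086
carton 11: 9086 + 952 = 10038
carton 12: 10038 + 952 = 10990
carton 13: 10990 + 952 = 11942
carton 14: 11942 + 952 = 12894
carton 15: 12894 + 952 = 13846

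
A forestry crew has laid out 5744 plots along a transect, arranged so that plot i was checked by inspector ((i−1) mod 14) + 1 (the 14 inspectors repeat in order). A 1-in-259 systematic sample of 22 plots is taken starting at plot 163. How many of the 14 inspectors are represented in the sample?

2

Consecutive selections differ by k = 259, so their inspector numbers differ by 259 mod 14 = 7.
gcd(259, 14) = 7, so the sample visits 14/7 = 2 distinct residues mod 14.
Start 163 is inspector 9; the inspectors hit are 2, 9.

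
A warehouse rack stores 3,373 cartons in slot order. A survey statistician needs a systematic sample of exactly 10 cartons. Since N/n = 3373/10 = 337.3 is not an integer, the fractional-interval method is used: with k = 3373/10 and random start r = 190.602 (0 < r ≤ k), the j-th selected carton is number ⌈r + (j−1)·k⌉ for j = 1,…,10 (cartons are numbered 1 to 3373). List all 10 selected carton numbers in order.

191, 528, 866, 1203, 1540, 1878, 2215, 2552, 2890, 3227

j=1: r + 0k = 190.602 → ⌈·⌉ = 191
j=2: r + 1k = 527.902 → ⌈·⌉ = 528
j=3: r + 2k = 865.202 → ⌈·⌉ = 866
j=4: r + 3k = 1202.502 → ⌈·⌉ = 1203
j=5: r + 4k = 1539.802 → ⌈·⌉ = 1540
j=6: r + 5k = 1877.102 → ⌈·⌉ = 1878
j=7: r + 6k = 2214.402 → ⌈·⌉ = 2215
j=8: r + 7k = 2551.702 → ⌈·⌉ = 2552
j=9: r + 8k = 2889.002 → ⌈·⌉ = 2890
j=10: r + 9k = 3226.302 → ⌈·⌉ = 3227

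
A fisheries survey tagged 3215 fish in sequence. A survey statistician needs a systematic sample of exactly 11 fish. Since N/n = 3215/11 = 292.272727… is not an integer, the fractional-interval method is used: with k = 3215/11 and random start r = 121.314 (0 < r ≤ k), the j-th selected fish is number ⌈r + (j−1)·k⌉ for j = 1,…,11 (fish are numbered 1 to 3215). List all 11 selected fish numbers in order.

122, 414, 706, 999, 1291, 1583, 1875, 2168, 2460, 2752, 3045

j=1: r + 0k = 121.314 → ⌈·⌉ = 122
j=2: r + 1k = 413.586727… → ⌈·⌉ = 414
j=3: r + 2k = 705.859454… → ⌈·⌉ = 706
j=4: r + 3k = 998.132181… → ⌈·⌉ = 999
j=5: r + 4k = 1290.404909… → ⌈·⌉ = 1291
j=6: r + 5k = 1582.677636… → ⌈·⌉ = 1583
j=7: r + 6k = 1874.950363… → ⌈·⌉ = 1875
j=8: r + 7k = 2167.223090… → ⌈·⌉ = 2168
j=9: r + 8k = 2459.495818… → ⌈·⌉ = 2460
j=10: r + 9k = 2751.768545… → ⌈·⌉ = 2752
j=11: r + 10k = 3044.041272… → ⌈·⌉ = 3045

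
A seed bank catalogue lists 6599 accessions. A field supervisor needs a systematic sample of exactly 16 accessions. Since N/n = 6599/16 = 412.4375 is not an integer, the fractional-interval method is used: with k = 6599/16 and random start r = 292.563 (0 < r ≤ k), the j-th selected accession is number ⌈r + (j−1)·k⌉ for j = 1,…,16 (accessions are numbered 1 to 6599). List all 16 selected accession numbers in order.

293, 706, 1118, 1530, 1943, 2355, 2768, 3180, 3593, 4005, 4417, 4830, 5242, 5655, 6067, 6480

j=1: r + 0k = 292.563 → ⌈·⌉ = 293
j=2: r + 1k = 705.0005 → ⌈·⌉ = 706
j=3: r + 2k = 1117.438 → ⌈·⌉ = 1118
j=4: r + 3k = 1529.8755 → ⌈·⌉ = 1530
j=5: r + 4k = 1942.313 → ⌈·⌉ = 1943
j=6: r + 5k = 2354.7505 → ⌈·⌉ = 2355
j=7: r + 6k = 2767.188 → ⌈·⌉ = 2768
j=8: r + 7k = 3179.6255 → ⌈·⌉ = 3180
j=9: r + 8k = 3592.063 → ⌈·⌉ = 3593
j=10: r + 9k = 4004.5005 → ⌈·⌉ = 4005
j=11: r + 10k = 4416.938 → ⌈·⌉ = 4417
j=12: r + 11k = 4829.3755 → ⌈·⌉ = 4830
j=13: r + 12k = 5241.813 → ⌈·⌉ = 5242
j=14: r + 13k = 5654.2505 → ⌈·⌉ = 5655
j=15: r + 14k = 6066.688 → ⌈·⌉ = 6067
j=16: r + 15k = 6479.1255 → ⌈·⌉ = 6480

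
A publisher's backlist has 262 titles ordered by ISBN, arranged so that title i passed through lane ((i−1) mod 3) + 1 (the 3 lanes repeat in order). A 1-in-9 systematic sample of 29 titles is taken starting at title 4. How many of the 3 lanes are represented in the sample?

1

Consecutive selections differ by k = 9, so their lane numbers differ by 9 mod 3 = 0.
gcd(9, 3) = 3, so the sample visits 3/3 = 1 distinct residues mod 3.
Start 4 is lane 1; the lanes hit are 1.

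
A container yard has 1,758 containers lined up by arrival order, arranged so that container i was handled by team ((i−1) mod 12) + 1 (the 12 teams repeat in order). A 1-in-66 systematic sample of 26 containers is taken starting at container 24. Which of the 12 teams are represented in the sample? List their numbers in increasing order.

Consecutive selections differ by k = 66, so their team numbers differ by 66 mod 12 = 6.
gcd(66, 12) = 6, so the sample visits 12/6 = 2 distinct residues mod 12.
Start 24 is team 12; the teams hit are 6, 12.

6, 12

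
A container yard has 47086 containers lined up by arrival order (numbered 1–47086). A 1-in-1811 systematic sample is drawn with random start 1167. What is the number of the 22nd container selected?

k = 1811
22nd selection = r + (22−1)·k = 1167 + 21×1811 = 1167 + 38031 = 39198

39198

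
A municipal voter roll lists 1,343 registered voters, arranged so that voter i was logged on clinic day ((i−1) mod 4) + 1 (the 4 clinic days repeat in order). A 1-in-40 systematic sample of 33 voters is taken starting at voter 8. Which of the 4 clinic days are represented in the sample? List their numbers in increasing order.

4

Consecutive selections differ by k = 40, so their clinic day numbers differ by 40 mod 4 = 0.
gcd(40, 4) = 4, so the sample visits 4/4 = 1 distinct residues mod 4.
Start 8 is clinic day 4; the clinic days hit are 4.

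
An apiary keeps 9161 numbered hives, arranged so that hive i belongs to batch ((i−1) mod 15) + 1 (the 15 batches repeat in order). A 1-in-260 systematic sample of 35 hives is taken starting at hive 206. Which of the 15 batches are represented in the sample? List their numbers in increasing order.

1, 6, 11

Consecutive selections differ by k = 260, so their batch numbers differ by 260 mod 15 = 5.
gcd(260, 15) = 5, so the sample visits 15/5 = 3 distinct residues mod 15.
Start 206 is batch 11; the batches hit are 1, 6, 11.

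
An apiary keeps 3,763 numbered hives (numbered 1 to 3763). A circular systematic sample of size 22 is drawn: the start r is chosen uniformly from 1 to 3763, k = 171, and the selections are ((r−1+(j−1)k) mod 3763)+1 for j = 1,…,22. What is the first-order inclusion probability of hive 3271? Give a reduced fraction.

22/3763

For each position j, as r ranges over 1…3763 the j-th selection hits every hive exactly once, so hive 3271 is selected for exactly 22 of the 3763 starts.
Inclusion probability = 22/3763.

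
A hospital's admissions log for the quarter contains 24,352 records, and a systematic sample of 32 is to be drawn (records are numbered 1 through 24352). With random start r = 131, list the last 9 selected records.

17634, 18395, 19156, 19917, 20678, 21439, 22200, 22961, 23722

k = N/n = 24352/32 = 761
24th selection = 131 + 23×761 = 17634
25th: 17634 + 761 = 18395
26th: 18395 + 761 = 19156
27th: 19156 + 761 = 19917
28th: 19917 + 761 = 20678
29th: 20678 + 761 = 21439
30th: 21439 + 761 = 22200
31st: 22200 + 761 = 22961
32nd: 22961 + 761 = 23722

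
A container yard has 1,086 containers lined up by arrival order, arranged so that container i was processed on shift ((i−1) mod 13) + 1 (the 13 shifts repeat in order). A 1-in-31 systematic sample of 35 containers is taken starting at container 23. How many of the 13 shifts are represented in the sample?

Consecutive selections differ by k = 31, so their shift numbers differ by 31 mod 13 = 5.
gcd(31, 13) = 1, so the sample visits 13/1 = 13 distinct residues mod 13.
Start 23 is shift 10; the shifts hit are 1, 2, 3, 4, 5, 6, 7, 8, 9, 10, 11, 12, 13.

13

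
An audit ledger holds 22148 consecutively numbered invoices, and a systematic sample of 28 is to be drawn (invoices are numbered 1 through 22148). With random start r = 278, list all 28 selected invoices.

k = N/n = 22148/28 = 791
invoice 1: 278
invoice 2: 278 + 791 = 1069
invoice 3: 1069 + 791 = 1860
invoice 4: 1860 + 791 = 2651
invoice 5: 2651 + 791 = 3442
invoice 6: 3442 + 791 = 4233
invoice 7: 4233 + 791 = 5024
invoice 8: 5024 + 791 = 5815
invoice 9: 5815 + 791 = 6606
invoice 10: 6606 + 791 = 7397
invoice 11: 7397 + 791 = 8188
invoice 12: 8188 + 791 = 8979
invoice 13: 8979 + 791 = 9770
invoice 14: 9770 + 791 = 10561
invoice 15: 10561 + 791 = 11352
invoice 16: 11352 + 791 = 12143
invoice 17: 12143 + 791 = 12934
invoice 18: 12934 + 791 = 13725
invoice 19: 13725 + 791 = 14516
invoice 20: 14516 + 791 = 15307
invoice 21: 15307 + 791 = 16098
invoice 22: 16098 + 791 = 16889
invoice 23: 16889 + 791 = 17680
invoice 24: 17680 + 791 = 18471
invoice 25: 18471 + 791 = 19262
invoice 26: 19262 + 791 = 20053
invoice 27: 20053 + 791 = 20844
invoice 28: 20844 + 791 = 21635

278, 1069, 1860, 2651, 3442, 4233, 5024, 5815, 6606, 7397, 8188, 8979, 9770, 10561, 11352, 12143, 12934, 13725, 14516, 15307, 16098, 16889, 17680, 18471, 19262, 20053, 20844, 21635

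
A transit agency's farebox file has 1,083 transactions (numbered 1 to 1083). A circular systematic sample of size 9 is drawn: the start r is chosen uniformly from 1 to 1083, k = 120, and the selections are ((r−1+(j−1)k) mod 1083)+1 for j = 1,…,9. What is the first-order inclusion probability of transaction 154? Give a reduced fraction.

For each position j, as r ranges over 1…1083 the j-th selection hits every transaction exactly once, so transaction 154 is selected for exactly 9 of the 1083 starts.
Inclusion probability = 9/1083 = 3/361.

3/361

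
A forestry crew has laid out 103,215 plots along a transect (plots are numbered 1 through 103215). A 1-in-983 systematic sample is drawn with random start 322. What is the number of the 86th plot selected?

83877

k = 983
86th selection = r + (86−1)·k = 322 + 85×983 = 322 + 83555 = 83877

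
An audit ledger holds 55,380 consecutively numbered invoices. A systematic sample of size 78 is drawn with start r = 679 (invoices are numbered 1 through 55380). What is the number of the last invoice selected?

55349

k = 55380/78 = 710
78th selection = r + (78−1)·k = 679 + 77×710 = 679 + 54670 = 55349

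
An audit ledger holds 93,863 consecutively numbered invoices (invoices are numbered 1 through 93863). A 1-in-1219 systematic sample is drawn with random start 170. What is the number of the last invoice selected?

92814

k = 1219
77th selection = r + (77−1)·k = 170 + 76×1219 = 170 + 92644 = 92814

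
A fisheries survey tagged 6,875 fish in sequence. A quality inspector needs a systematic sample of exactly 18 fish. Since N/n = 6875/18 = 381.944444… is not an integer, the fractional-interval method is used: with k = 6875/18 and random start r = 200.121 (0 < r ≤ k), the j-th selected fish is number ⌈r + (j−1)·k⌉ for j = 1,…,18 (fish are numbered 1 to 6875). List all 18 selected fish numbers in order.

j=1: r + 0k = 200.121 → ⌈·⌉ = 201
j=2: r + 1k = 582.065444… → ⌈·⌉ = 583
j=3: r + 2k = 964.009888… → ⌈·⌉ = 965
j=4: r + 3k = 1345.954333… → ⌈·⌉ = 1346
j=5: r + 4k = 1727.898777… → ⌈·⌉ = 1728
j=6: r + 5k = 2109.843222… → ⌈·⌉ = 2110
j=7: r + 6k = 2491.787666… → ⌈·⌉ = 2492
j=8: r + 7k = 2873.732111… → ⌈·⌉ = 2874
j=9: r + 8k = 3255.676555… → ⌈·⌉ = 3256
j=10: r + 9k = 3637.621 → ⌈·⌉ = 3638
j=11: r + 10k = 4019.565444… → ⌈·⌉ = 4020
j=12: r + 11k = 4401.509888… → ⌈·⌉ = 4402
j=13: r + 12k = 4783.454333… → ⌈·⌉ = 4784
j=14: r + 13k = 5165.398777… → ⌈·⌉ = 5166
j=15: r + 14k = 5547.343222… → ⌈·⌉ = 5548
j=16: r + 15k = 5929.287666… → ⌈·⌉ = 5930
j=17: r + 16k = 6311.232111… → ⌈·⌉ = 6312
j=18: r + 17k = 6693.176555… → ⌈·⌉ = 6694

201, 583, 965, 1346, 1728, 2110, 2492, 2874, 3256, 3638, 4020, 4402, 4784, 5166, 5548, 5930, 6312, 6694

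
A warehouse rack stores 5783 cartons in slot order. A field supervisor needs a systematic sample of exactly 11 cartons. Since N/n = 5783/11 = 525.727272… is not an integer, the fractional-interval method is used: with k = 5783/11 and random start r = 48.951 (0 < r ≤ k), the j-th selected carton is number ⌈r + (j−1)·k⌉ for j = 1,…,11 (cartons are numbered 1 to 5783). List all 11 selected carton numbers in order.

j=1: r + 0k = 48.951 → ⌈·⌉ = 49
j=2: r + 1k = 574.678272… → ⌈·⌉ = 575
j=3: r + 2k = 1100.405545… → ⌈·⌉ = 1101
j=4: r + 3k = 1626.132818… → ⌈·⌉ = 1627
j=5: r + 4k = 2151.860090… → ⌈·⌉ = 2152
j=6: r + 5k = 2677.587363… → ⌈·⌉ = 2678
j=7: r + 6k = 3203.314636… → ⌈·⌉ = 3204
j=8: r + 7k = 3729.041909… → ⌈·⌉ = 3730
j=9: r + 8k = 4254.769181… → ⌈·⌉ = 4255
j=10: r + 9k = 4780.496454… → ⌈·⌉ = 4781
j=11: r + 10k = 5306.223727… → ⌈·⌉ = 5307

49, 575, 1101, 1627, 2152, 2678, 3204, 3730, 4255, 4781, 5307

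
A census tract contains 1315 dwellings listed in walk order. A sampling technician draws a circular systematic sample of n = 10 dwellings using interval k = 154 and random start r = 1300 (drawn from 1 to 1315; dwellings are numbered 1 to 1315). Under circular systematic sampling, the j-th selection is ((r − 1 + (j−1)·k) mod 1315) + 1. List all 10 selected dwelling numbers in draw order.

Selection 1: 1300
Selection 2: 1300 + 154 = 1454 → 1454 − 1315 = 139
Selection 3: 139 + 154 = 293
Selection 4: 293 + 154 = 447
Selection 5: 447 + 154 = 601
Selection 6: 601 + 154 = 755
Selection 7: 755 + 154 = 909
Selection 8: 909 + 154 = 1063
Selection 9: 1063 + 154 = 1217
Selection 10: 1217 + 154 = 1371 → 1371 − 1315 = 56

1300, 139, 293, 447, 601, 755, 909, 1063, 1217, 56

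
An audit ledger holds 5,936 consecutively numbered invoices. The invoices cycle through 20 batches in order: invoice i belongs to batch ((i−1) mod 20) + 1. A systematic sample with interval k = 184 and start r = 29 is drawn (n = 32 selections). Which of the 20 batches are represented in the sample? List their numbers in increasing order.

Consecutive selections differ by k = 184, so their batch numbers differ by 184 mod 20 = 4.
gcd(184, 20) = 4, so the sample visits 20/4 = 5 distinct residues mod 20.
Start 29 is batch 9; the batches hit are 1, 5, 9, 13, 17.

1, 5, 9, 13, 17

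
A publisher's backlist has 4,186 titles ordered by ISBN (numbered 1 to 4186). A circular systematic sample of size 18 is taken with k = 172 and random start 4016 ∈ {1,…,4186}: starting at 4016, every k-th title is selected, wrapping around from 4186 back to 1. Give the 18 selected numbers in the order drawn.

4016, 2, 174, 346, 518, 690, 862, 1034, 1206, 1378, 1550, 1722, 1894, 2066, 2238, 2410, 2582, 2754

Selection 1: 4016
Selection 2: 4016 + 172 = 4188 → 4188 − 4186 = 2
Selection 3: 2 + 172 = 174
Selection 4: 174 + 172 = 346
Selection 5: 346 + 172 = 518
Selection 6: 518 + 172 = 690
Selection 7: 690 + 172 = 862
Selection 8: 862 + 172 = 1034
Selection 9: 1034 + 172 = 1206
Selection 10: 1206 + 172 = 1378
Selection 11: 1378 + 172 = 1550
Selection 12: 1550 + 172 = 1722
Selection 13: 1722 + 172 = 1894
Selection 14: 1894 + 172 = 2066
Selection 15: 2066 + 172 = 2238
Selection 16: 2238 + 172 = 2410
Selection 17: 2410 + 172 = 2582
Selection 18: 2582 + 172 = 2754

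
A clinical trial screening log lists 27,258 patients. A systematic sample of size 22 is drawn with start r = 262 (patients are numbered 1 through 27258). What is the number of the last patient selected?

26281

k = 27258/22 = 1239
22nd selection = r + (22−1)·k = 262 + 21×1239 = 262 + 26019 = 26281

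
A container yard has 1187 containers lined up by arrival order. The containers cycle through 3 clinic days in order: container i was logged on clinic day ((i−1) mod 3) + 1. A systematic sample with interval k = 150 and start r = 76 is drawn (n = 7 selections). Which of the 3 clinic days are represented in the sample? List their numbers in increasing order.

Consecutive selections differ by k = 150, so their clinic day numbers differ by 150 mod 3 = 0.
gcd(150, 3) = 3, so the sample visits 3/3 = 1 distinct residues mod 3.
Start 76 is clinic day 1; the clinic days hit are 1.

1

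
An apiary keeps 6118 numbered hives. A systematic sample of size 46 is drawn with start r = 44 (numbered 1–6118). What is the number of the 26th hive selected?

3369

k = 6118/46 = 133
26th selection = r + (26−1)·k = 44 + 25×133 = 44 + 3325 = 3369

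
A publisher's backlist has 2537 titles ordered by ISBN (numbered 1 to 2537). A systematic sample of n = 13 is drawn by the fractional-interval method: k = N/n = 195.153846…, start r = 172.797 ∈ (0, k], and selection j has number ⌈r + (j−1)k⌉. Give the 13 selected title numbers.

j=1: r + 0k = 172.797 → ⌈·⌉ = 173
j=2: r + 1k = 367.950846… → ⌈·⌉ = 368
j=3: r + 2k = 563.104692… → ⌈·⌉ = 564
j=4: r + 3k = 758.258538… → ⌈·⌉ = 759
j=5: r + 4k = 953.412384… → ⌈·⌉ = 954
j=6: r + 5k = 1148.566230… → ⌈·⌉ = 1149
j=7: r + 6k = 1343.720076… → ⌈·⌉ = 1344
j=8: r + 7k = 1538.873923… → ⌈·⌉ = 1539
j=9: r + 8k = 1734.027769… → ⌈·⌉ = 1735
j=10: r + 9k = 1929.181615… → ⌈·⌉ = 1930
j=11: r + 10k = 2124.335461… → ⌈·⌉ = 2125
j=12: r + 11k = 2319.489307… → ⌈·⌉ = 2320
j=13: r + 12k = 2514.643153… → ⌈·⌉ = 2515

173, 368, 564, 759, 954, 1149, 1344, 1539, 1735, 1930, 2125, 2320, 2515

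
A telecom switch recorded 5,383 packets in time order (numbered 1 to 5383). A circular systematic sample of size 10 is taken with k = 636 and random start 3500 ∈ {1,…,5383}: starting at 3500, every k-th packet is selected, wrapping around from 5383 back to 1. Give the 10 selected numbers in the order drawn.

3500, 4136, 4772, 25, 661, 1297, 1933, 2569, 3205, 3841

Selection 1: 3500
Selection 2: 3500 + 636 = 4136
Selection 3: 4136 + 636 = 4772
Selection 4: 4772 + 636 = 5408 → 5408 − 5383 = 25
Selection 5: 25 + 636 = 661
Selection 6: 661 + 636 = 1297
Selection 7: 1297 + 636 = 1933
Selection 8: 1933 + 636 = 2569
Selection 9: 2569 + 636 = 3205
Selection 10: 3205 + 636 = 3841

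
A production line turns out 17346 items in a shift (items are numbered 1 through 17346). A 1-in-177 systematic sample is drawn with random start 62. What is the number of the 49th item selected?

k = 177
49th selection = r + (49−1)·k = 62 + 48×177 = 62 + 8496 = 8558

8558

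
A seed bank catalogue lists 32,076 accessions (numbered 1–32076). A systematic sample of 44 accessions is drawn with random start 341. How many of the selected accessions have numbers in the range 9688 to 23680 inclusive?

20

k = 32076/44 = 729
First selection ≥ 9688: 341 + ⌈(9688−341)/729⌉·729 = 341 + 13×729 = 9818
Last selection ≤ 23680: 341 + ⌊(23680−341)/729⌋·729 = 341 + 32×729 = 23669
Count = 32 − 13 + 1 = 20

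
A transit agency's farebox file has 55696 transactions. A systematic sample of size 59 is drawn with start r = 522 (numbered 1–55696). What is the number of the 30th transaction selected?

27898

k = 55696/59 = 944
30th selection = r + (30−1)·k = 522 + 29×944 = 522 + 27376 = 27898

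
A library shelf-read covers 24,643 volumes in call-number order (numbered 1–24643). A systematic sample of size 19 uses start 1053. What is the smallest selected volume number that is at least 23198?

k = 24643/19 = 1297
Steps past start: ⌈(23198 − 1053)/1297⌉ = ⌈22145/1297⌉ = 18
Selected volume: 1053 + 18×1297 = 24399

24399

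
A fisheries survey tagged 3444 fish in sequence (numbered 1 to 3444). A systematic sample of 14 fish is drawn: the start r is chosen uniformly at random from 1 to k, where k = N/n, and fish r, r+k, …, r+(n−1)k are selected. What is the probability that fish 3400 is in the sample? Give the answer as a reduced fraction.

k = 3444/14 = 246.
Fish 3400 is selected iff r ≡ 3400 (mod 246); exactly one such r in {1,…,246}.
Inclusion probability = 1/246.

1/246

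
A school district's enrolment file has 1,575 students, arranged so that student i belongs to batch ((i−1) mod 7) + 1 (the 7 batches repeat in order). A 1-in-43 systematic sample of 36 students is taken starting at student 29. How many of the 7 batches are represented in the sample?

Consecutive selections differ by k = 43, so their batch numbers differ by 43 mod 7 = 1.
gcd(43, 7) = 1, so the sample visits 7/1 = 7 distinct residues mod 7.
Start 29 is batch 1; the batches hit are 1, 2, 3, 4, 5, 6, 7.

7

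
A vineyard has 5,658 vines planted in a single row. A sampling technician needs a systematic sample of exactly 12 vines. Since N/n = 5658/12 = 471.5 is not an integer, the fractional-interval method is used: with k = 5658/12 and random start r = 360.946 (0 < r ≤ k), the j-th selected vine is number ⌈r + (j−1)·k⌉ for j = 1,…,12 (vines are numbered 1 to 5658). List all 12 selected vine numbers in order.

j=1: r + 0k = 360.946 → ⌈·⌉ = 361
j=2: r + 1k = 832.446 → ⌈·⌉ = 833
j=3: r + 2k = 1303.946 → ⌈·⌉ = 1304
j=4: r + 3k = 1775.446 → ⌈·⌉ = 1776
j=5: r + 4k = 2246.946 → ⌈·⌉ = 2247
j=6: r + 5k = 2718.446 → ⌈·⌉ = 2719
j=7: r + 6k = 3189.946 → ⌈·⌉ = 3190
j=8: r + 7k = 3661.446 → ⌈·⌉ = 3662
j=9: r + 8k = 4132.946 → ⌈·⌉ = 4133
j=10: r + 9k = 4604.446 → ⌈·⌉ = 4605
j=11: r + 10k = 5075.946 → ⌈·⌉ = 5076
j=12: r + 11k = 5547.446 → ⌈·⌉ = 5548

361, 833, 1304, 1776, 2247, 2719, 3190, 3662, 4133, 4605, 5076, 5548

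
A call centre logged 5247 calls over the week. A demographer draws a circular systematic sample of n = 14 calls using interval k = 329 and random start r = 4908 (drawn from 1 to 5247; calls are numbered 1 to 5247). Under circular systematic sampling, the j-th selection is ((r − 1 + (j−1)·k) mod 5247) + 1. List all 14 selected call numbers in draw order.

Selection 1: 4908
Selection 2: 4908 + 329 = 5237
Selection 3: 5237 + 329 = 5566 → 5566 − 5247 = 319
Selection 4: 319 + 329 = 648
Selection 5: 648 + 329 = 977
Selection 6: 977 + 329 = 1306
Selection 7: 1306 + 329 = 1635
Selection 8: 1635 + 329 = 1964
Selection 9: 1964 + 329 = 2293
Selection 10: 2293 + 329 = 2622
Selection 11: 2622 + 329 = 2951
Selection 12: 2951 + 329 = 3280
Selection 13: 3280 + 329 = 3609
Selection 14: 3609 + 329 = 3938

4908, 5237, 319, 648, 977, 1306, 1635, 1964, 2293, 2622, 2951, 3280, 3609, 3938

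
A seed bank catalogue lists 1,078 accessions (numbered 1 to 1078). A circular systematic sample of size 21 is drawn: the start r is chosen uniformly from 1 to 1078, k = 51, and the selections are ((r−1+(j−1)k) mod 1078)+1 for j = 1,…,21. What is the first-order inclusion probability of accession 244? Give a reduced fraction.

For each position j, as r ranges over 1…1078 the j-th selection hits every accession exactly once, so accession 244 is selected for exactly 21 of the 1078 starts.
Inclusion probability = 21/1078 = 3/154.

3/154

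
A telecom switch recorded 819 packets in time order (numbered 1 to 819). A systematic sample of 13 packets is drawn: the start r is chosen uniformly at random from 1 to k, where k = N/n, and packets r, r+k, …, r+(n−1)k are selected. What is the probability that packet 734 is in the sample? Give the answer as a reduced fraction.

1/63

k = 819/13 = 63.
Packet 734 is selected iff r ≡ 734 (mod 63); exactly one such r in {1,…,63}.
Inclusion probability = 1/63.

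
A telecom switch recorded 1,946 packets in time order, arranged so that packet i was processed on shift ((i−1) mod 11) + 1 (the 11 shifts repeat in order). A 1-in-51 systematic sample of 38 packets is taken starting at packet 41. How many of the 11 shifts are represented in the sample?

11

Consecutive selections differ by k = 51, so their shift numbers differ by 51 mod 11 = 7.
gcd(51, 11) = 1, so the sample visits 11/1 = 11 distinct residues mod 11.
Start 41 is shift 8; the shifts hit are 1, 2, 3, 4, 5, 6, 7, 8, 9, 10, 11.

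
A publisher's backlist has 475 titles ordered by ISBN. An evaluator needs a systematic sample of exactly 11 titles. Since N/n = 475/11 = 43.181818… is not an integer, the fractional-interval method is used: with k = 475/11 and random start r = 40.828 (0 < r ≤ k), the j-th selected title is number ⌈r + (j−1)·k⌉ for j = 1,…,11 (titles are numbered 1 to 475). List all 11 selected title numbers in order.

j=1: r + 0k = 40.828 → ⌈·⌉ = 41
j=2: r + 1k = 84.009818… → ⌈·⌉ = 85
j=3: r + 2k = 127.191636… → ⌈·⌉ = 128
j=4: r + 3k = 170.373454… → ⌈·⌉ = 171
j=5: r + 4k = 213.555272… → ⌈·⌉ = 214
j=6: r + 5k = 256.737090… → ⌈·⌉ = 257
j=7: r + 6k = 299.918909… → ⌈·⌉ = 300
j=8: r + 7k = 343.100727… → ⌈·⌉ = 344
j=9: r + 8k = 386.282545… → ⌈·⌉ = 387
j=10: r + 9k = 429.464363… → ⌈·⌉ = 430
j=11: r + 10k = 472.646181… → ⌈·⌉ = 473

41, 85, 128, 171, 214, 257, 300, 344, 387, 430, 473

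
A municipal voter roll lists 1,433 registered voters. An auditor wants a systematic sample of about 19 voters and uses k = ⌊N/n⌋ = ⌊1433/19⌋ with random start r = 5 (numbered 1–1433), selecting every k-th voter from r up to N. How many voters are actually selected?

k = ⌊1433/19⌋ = 75
Achieved size = ⌊(1433 − 5)/75⌋ + 1 = ⌊1428/75⌋ + 1 = 19 + 1 = 20
(last selection: 5 + 19×75 = 1430 ≤ 1433; next would be 1505 > 1433)

20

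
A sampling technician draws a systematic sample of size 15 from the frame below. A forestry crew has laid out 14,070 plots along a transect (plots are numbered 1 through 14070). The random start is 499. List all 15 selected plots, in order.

499, 1437, 2375, 3313, 4251, 5189, 6127, 7065, 8003, 8941, 9879, 10817, 11755, 12693, 13631

k = N/n = 14070/15 = 938
plot 1: 499
plot 2: 499 + 938 = 1437
plot 3: 1437 + 938 = 2375
plot 4: 2375 + 938 = 3313
plot 5: 3313 + 938 = 4251
plot 6: 4251 + 938 = 5189
plot 7: 5189 + 938 = 6127
plot 8: 6127 + 938 = 7065
plot 9: 7065 + 938 = 8003
plot 10: 8003 + 938 = 8941
plot 11: 8941 + 938 = 9879
plot 12: 9879 + 938 = 10817
plot 13: 10817 + 938 = 11755
plot 14: 11755 + 938 = 12693
plot 15: 12693 + 938 = 13631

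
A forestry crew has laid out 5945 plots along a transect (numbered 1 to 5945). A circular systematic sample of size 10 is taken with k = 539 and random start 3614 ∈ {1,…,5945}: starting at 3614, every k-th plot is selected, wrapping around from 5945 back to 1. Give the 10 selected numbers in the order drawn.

Selection 1: 3614
Selection 2: 3614 + 539 = 4153
Selection 3: 4153 + 539 = 4692
Selection 4: 4692 + 539 = 5231
Selection 5: 5231 + 539 = 5770
Selection 6: 5770 + 539 = 6309 → 6309 − 5945 = 364
Selection 7: 364 + 539 = 903
Selection 8: 903 + 539 = 1442
Selection 9: 1442 + 539 = 1981
Selection 10: 1981 + 539 = 2520

3614, 4153, 4692, 5231, 5770, 364, 903, 1442, 1981, 2520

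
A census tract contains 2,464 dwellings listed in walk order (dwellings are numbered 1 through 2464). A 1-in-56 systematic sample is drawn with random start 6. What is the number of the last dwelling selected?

k = 56
44th selection = r + (44−1)·k = 6 + 43×56 = 6 + 2408 = 2414

2414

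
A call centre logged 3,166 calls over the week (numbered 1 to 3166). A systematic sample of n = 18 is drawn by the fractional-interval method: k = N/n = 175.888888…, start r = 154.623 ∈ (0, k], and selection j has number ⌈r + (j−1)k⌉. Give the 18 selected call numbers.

j=1: r + 0k = 154.623 → ⌈·⌉ = 155
j=2: r + 1k = 330.511888… → ⌈·⌉ = 331
j=3: r + 2k = 506.400777… → ⌈·⌉ = 507
j=4: r + 3k = 682.289666… → ⌈·⌉ = 683
j=5: r + 4k = 858.178555… → ⌈·⌉ = 859
j=6: r + 5k = 1034.067444… → ⌈·⌉ = 1035
j=7: r + 6k = 1209.956333… → ⌈·⌉ = 1210
j=8: r + 7k = 1385.845222… → ⌈·⌉ = 1386
j=9: r + 8k = 1561.734111… → ⌈·⌉ = 1562
j=10: r + 9k = 1737.623 → ⌈·⌉ = 1738
j=11: r + 10k = 1913.511888… → ⌈·⌉ = 1914
j=12: r + 11k = 2089.400777… → ⌈·⌉ = 2090
j=13: r + 12k = 2265.289666… → ⌈·⌉ = 2266
j=14: r + 13k = 2441.178555… → ⌈·⌉ = 2442
j=15: r + 14k = 2617.067444… → ⌈·⌉ = 2618
j=16: r + 15k = 2792.956333… → ⌈·⌉ = 2793
j=17: r + 16k = 2968.845222… → ⌈·⌉ = 2969
j=18: r + 17k = 3144.734111… → ⌈·⌉ = 3145

155, 331, 507, 683, 859, 1035, 1210, 1386, 1562, 1738, 1914, 2090, 2266, 2442, 2618, 2793, 2969, 3145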